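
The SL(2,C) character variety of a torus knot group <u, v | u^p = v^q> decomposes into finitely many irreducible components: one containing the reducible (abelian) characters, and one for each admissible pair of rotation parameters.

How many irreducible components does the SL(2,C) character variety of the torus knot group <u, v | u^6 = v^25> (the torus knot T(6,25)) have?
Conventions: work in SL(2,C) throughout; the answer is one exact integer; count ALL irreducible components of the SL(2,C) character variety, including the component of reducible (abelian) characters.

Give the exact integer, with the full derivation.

In the torus knot group T(6,25), u^6 = v^25 is central, so an irreducible representation sends it to +I or -I (Schur).
So on each irreducible component the traces are pinned: tr(u) = 2*cos(pi*alpha/6) with 1 <= alpha <= 5, tr(v) = 2*cos(pi*beta/25) with 1 <= beta <= 24.
The two central values (-1)^alpha I and (-1)^beta I must be the same matrix, so alpha and beta share a parity.
Enumerate parity-matched pairs: 3*12 odd-odd plus 2*12 even-even gives 60.
Total: 60 irreducible-character components + 1 reducible (abelian) component = 61.

61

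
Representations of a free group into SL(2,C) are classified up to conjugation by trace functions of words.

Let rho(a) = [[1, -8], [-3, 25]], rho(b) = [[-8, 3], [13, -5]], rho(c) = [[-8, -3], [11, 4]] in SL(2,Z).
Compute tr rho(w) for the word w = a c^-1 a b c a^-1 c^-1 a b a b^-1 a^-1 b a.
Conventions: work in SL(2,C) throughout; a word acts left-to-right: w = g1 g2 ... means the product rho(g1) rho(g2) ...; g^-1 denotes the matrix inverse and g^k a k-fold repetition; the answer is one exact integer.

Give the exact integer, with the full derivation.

rho(a) = [[1, -8], [-3, 25]]
... * rho(c^-1) = [[4, 3], [-11, -8]]  ->  [[92, 67], [-287, -209]]
... * rho(a) = [[1, -8], [-3, 25]]  ->  [[-109, 939], [340, -2929]]
... * rho(b) = [[-8, 3], [13, -5]]  ->  [[13079, -5022], [-40797, 15665]]
... * rho(c) = [[-8, -3], [11, 4]]  ->  [[-159874, -59325], [498691, 185051]]
... * rho(a^-1) = [[25, 8], [3, 1]]  ->  [[-4174825, -1338317], [13022428, 4174579]]
... * rho(c^-1) = [[4, 3], [-11, -8]]  ->  [[-1977813, -1817939], [6169343, 5670652]]
... * rho(a) = [[1, -8], [-3, 25]]  ->  [[3476004, -29625971], [-10842613, 92411556]]
... * rho(b) = [[-8, 3], [13, -5]]  ->  [[-412945655, 158557867], [1288091132, -494585619]]
... * rho(a) = [[1, -8], [-3, 25]]  ->  [[-888619256, 7267511915], [2771847989, -22669369531]]
... * rho(b^-1) = [[-5, -3], [-13, -8]]  ->  [[-90034558615, -55474237552], [280842563958, 173039412281]]
... * rho(a^-1) = [[25, 8], [3, 1]]  ->  [[-2417286678031, -775750706472], [7540182335793, 2419779923945]]
... * rho(b) = [[-8, 3], [13, -5]]  ->  [[9253534240112, -3373106501733], [-28864319675059, 10521647387654]]
... * rho(a) = [[1, -8], [-3, 25]]  ->  [[19372853745311, -158355936464221], [-60429261838021, 493955742091822]]
tr = 19372853745311 + 493955742091822 = 513328595837133

513328595837133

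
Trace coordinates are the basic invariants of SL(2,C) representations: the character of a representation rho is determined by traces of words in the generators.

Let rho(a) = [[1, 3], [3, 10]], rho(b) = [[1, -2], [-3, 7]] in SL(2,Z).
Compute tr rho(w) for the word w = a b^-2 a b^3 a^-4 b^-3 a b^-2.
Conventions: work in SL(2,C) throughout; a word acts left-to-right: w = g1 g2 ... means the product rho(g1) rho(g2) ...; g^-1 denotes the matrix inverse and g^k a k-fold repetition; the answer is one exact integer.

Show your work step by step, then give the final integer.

-502390268456317

rho(a) = [[1, 3], [3, 10]]
... * rho(b^-1) = [[7, 2], [3, 1]]  ->  [[16, 5], [51, 16]]
... * rho(b^-1) = [[7, 2], [3, 1]]  ->  [[127, 37], [405, 118]]
... * rho(a) = [[1, 3], [3, 10]]  ->  [[238, 751], [759, 2395]]
... * rho(b) = [[1, -2], [-3, 7]]  ->  [[-2015, 4781], [-6426, 15247]]
... * rho(b) = [[1, -2], [-3, 7]]  ->  [[-16358, 37497], [-52167, 119581]]
... * rho(b) = [[1, -2], [-3, 7]]  ->  [[-128849, 295195], [-410910, 941401]]
... * rho(a^-1) = [[10, -3], [-3, 1]]  ->  [[-2174075, 681742], [-6933303, 2174131]]
... * rho(a^-1) = [[10, -3], [-3, 1]]  ->  [[-23785976, 7203967], [-75855423, 22974040]]
... * rho(a^-1) = [[10, -3], [-3, 1]]  ->  [[-259471661, 78561895], [-827476350, 250540309]]
... * rho(a^-1) = [[10, -3], [-3, 1]]  ->  [[-2830402295, 856976878], [-9026384427, 2732969359]]
... * rho(b^-1) = [[7, 2], [3, 1]]  ->  [[-17241885431, -4803827712], [-54985782912, -15319799495]]
... * rho(b^-1) = [[7, 2], [3, 1]]  ->  [[-135104681153, -39287598574], [-430859878869, -125291365319]]
... * rho(b^-1) = [[7, 2], [3, 1]]  ->  [[-1063595563793, -309496960880], [-3391893248040, -987011123057]]
... * rho(a) = [[1, 3], [3, 10]]  ->  [[-1992086446433, -6285756300179], [-6352926617211, -20045790974690]]
... * rho(b^-1) = [[7, 2], [3, 1]]  ->  [[-32801874025568, -10269929193045], [-104607859244547, -32751644209112]]
... * rho(b^-1) = [[7, 2], [3, 1]]  ->  [[-260422905758111, -75873677244181], [-830509947339165, -241967362698206]]
tr = -260422905758111 + -241967362698206 = -502390268456317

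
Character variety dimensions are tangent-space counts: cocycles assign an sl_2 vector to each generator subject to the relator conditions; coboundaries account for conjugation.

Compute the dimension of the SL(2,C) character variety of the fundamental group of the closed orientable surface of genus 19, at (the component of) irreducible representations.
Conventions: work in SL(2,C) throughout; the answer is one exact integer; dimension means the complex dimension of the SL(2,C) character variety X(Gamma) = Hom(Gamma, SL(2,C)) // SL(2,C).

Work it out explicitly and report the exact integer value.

108

pi_1 of the closed genus-19 surface has 38 generators bound by the single product-of-commutators relator.
Unconstrained cocycle data is one sl_2 vector per generator (114 dimensions), cut by the relator condition d_2(z) = 0.
d_2 is surjective at irreducible rho (its cokernel H^2 is dual to H^0 = 0), so dim Z^1 = 114 - 3 = 111.
Coboundaries contribute dim B^1 = 3 (injective at irreducible rho).
Hence dim X = 111 - 3 = 108.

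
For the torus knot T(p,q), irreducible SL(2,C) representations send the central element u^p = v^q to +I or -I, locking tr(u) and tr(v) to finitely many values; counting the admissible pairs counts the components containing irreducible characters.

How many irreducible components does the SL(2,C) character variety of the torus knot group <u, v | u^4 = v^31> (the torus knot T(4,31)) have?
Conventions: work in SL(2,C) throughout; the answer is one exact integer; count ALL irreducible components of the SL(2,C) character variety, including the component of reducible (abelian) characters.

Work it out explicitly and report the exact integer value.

For T(4,31): irreducibility forces the central element u^4 = v^31 to one of +I, -I.
On an irreducible component, tr(u) is locked at 2*cos(pi*alpha/4) for some alpha in 1..3, and tr(v) at 2*cos(pi*beta/31) for some beta in 1..30.
Consistency of u^4 = (-1)^alpha I with v^31 = (-1)^beta I forces alpha = beta (mod 2).
Counting: 2 odd alphas x 15 odd betas + 1 even alphas x 15 even betas = 30 + 15 = 45.
components with irreducible characters: 45; plus the single component of reducible (abelian) characters: total 46.

46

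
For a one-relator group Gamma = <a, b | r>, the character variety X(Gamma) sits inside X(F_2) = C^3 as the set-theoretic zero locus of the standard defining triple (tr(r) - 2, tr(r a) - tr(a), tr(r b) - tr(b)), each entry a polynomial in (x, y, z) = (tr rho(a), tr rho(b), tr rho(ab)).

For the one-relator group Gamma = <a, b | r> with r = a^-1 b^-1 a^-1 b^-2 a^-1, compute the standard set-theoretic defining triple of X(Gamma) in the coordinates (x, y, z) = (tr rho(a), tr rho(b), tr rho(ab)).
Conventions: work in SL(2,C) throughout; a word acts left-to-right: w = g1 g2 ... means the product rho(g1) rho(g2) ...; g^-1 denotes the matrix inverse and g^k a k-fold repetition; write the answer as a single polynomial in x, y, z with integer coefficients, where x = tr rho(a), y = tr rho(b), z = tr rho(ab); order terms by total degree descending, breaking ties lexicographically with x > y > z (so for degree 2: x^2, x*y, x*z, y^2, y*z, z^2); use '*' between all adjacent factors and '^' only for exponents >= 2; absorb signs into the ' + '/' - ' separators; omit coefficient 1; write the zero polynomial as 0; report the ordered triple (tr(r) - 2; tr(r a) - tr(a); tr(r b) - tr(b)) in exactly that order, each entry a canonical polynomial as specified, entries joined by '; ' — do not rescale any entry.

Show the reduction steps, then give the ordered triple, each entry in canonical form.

x*y*z^2 - x^2*z - y^2*z + z - 2; y*z^2 - x*z - x - y; x*y^2*z^2 - x^2*y*z - y^3*z - y*z^3 + x*z^2 + 3*y*z - x - y

trace(b^-1) = trace(b) = y
trace(b^-2) = trace(b^-1)*trace(b) - trace(1) = y^2 - 2
apply: trace(b^-1 a) = trace(a)*trace(b) - trace(a b) = x*y - z
trace(b^-2 a) = trace(b^-1 a)*trace(b) - trace(b^-1 a b) = x*y^2 - y*z - x
trace(b^-2 a^-1) = trace(b^-2)*trace(a) - trace(b^-2 a) = y*z - x
use: trace(b^-1 a^-1 b^-2) = trace(b^-2 a^-1)*trace(b) - trace(b^-2 a^-1 b) = y^2*z - x*y - z
apply: trace(a^2) = trace(a)*trace(a) - trace(1) = x^2 - 2
trace(a^2 b) = trace(a)*trace(b a) - trace(b) = x*z - y
use: trace(a b^-1 a) = trace(a^2)*trace(b) - trace(a^2 b) = x^2*y - x*z - y
use: trace(a b a b) = trace(a b)*trace(a b) - trace(1)   [split at repeated a] = z^2 - 2
trace(a b^-1 a b) = trace(a b a)*trace(b) - trace(a b a b) = x*y*z - y^2 - z^2 + 2
use: trace(b^-1 a b^-1 a) = trace(a b^-1 a)*trace(b) - trace(a b^-1 a b) = x^2*y^2 - 2*x*y*z + z^2 - 2
trace(b^-1 a b^-1 a^-1) = trace(b^-1 a b^-1)*trace(a) - trace(b^-1 a b^-1 a) = x*y*z - x^2 - z^2 + 2
trace(b^-1 a^-1 b^-2 a) = trace(b^-1 a b^-1 a^-1)*trace(b) - trace(b^-1 a b^-1 a^-1 b) = x*y^2*z - x^2*y - y*z^2 + y
trace(a^-1 b^-1 a^-1 b^-2) = trace(b^-1 a^-1 b^-2)*trace(a) - trace(b^-1 a^-1 b^-2 a) = y*z^2 - x*z - y
use: trace(a^-1 b^-1 a^-1 b^-2 a^-1) = trace(a^-1 b^-1 a^-1 b^-2)*trace(a) - trace(a^-1 b^-1 a^-1 b^-2 a) = x*y*z^2 - x^2*z - y^2*z + z
trace(b^-1 a^-1 b a^-1 b^-1) = trace(a^-1 b a^-1 b^-1)*trace(b) - trace(a^-1 b a^-1)  (eliminate b^-1) = x*y^2*z - x^2*y - y^3 - y*z^2 + x*z + 3*y
apply: trace(b a b^-1 a^-1 b) = trace(a^-1 b^2 a)*trace(b) - trace(a^-1 b^2 a b)  (eliminate b^-1) = -x*y^2*z + x^2*y + y^3 + y*z^2 - 3*y
use: trace(a b a b a) = trace(a)*trace(b a b a) - trace(b a b)  (reduce the a square) = x*z^2 - y*z - x
trace(a b a b a b) = trace(b a b a)*trace(b a) - trace(a b)  (split on b) = z^3 - 3*z
trace(b a b a b^-1 a) = trace(a b a b a)*trace(b) - trace(a b a b a b)  (eliminate b^-1) = x*y*z^2 - y^2*z - z^3 - x*y + 3*z
trace(b a b^-1 a^-1 b a) = trace(b a b a b^-1)*trace(a) - trace(b a b a b^-1 a)  (eliminate a^-1) = -x*y*z^2 + x^2*z + y^2*z + z^3 - 3*z
use: trace(a b^-1 a^-1 b a^-1 b) = trace(b a b^-1 a^-1 b)*trace(a) - trace(b a b^-1 a^-1 b a)  (eliminate a^-1) = -x^2*y^2*z + x^3*y + x*y^3 + 2*x*y*z^2 - x^2*z - y^2*z - z^3 - 3*x*y + 3*z
use: trace(b^-1 a^-1 b a^-1 b^-1 a) = trace(a b^-1 a^-1 b a^-1)*trace(b) - trace(a b^-1 a^-1 b a^-1 b)  (eliminate b^-1) = x^2*y^2*z - x^3*y - x*y^3 - 2*x*y*z^2 + x^2*z + y^2*z + z^3 + 4*x*y - 3*z
trace(a^-1 b a^-1 b^-1 a^-1 b^-1) = trace(b^-1 a^-1 b a^-1 b^-1)*trace(a) - trace(b^-1 a^-1 b a^-1 b^-1 a)  (eliminate a^-1) = x*y*z^2 - y^2*z - z^3 - x*y + 3*z
apply: trace(a^-2 b a^-1) = trace(b a^-2)*trace(a) - trace(b a^-1)  (eliminate a^-1) = x^3*y - x^2*z - 2*x*y + z
apply: trace(a^-2 b a^-1 b) = trace(b a^-1 b a^-1)*trace(a) - trace(b a^-1 b)  (eliminate a^-1) = x^3*y^2 - 2*x^2*y*z - x*y^2 + x*z^2 + y*z - x
use: trace(a^-1 b a^-1 b^-1 a^-1) = trace(a^-2 b a^-1)*trace(b) - trace(a^-2 b a^-1 b)  (eliminate b^-1) = x^2*y*z - x*y^2 - x*z^2 + x
trace(a^-1 b^-1 a^-1 b^-2 a^-1 b) = trace(a^-1 b a^-1 b^-1 a^-1 b^-1)*trace(b) - trace(a^-1 b a^-1 b^-1 a^-1)  (eliminate b^-1) = x*y^2*z^2 - x^2*y*z - y^3*z - y*z^3 + x*z^2 + 3*y*z - x
assemble the triple (trace(r) - 2; trace(r a) - x; trace(r b) - y)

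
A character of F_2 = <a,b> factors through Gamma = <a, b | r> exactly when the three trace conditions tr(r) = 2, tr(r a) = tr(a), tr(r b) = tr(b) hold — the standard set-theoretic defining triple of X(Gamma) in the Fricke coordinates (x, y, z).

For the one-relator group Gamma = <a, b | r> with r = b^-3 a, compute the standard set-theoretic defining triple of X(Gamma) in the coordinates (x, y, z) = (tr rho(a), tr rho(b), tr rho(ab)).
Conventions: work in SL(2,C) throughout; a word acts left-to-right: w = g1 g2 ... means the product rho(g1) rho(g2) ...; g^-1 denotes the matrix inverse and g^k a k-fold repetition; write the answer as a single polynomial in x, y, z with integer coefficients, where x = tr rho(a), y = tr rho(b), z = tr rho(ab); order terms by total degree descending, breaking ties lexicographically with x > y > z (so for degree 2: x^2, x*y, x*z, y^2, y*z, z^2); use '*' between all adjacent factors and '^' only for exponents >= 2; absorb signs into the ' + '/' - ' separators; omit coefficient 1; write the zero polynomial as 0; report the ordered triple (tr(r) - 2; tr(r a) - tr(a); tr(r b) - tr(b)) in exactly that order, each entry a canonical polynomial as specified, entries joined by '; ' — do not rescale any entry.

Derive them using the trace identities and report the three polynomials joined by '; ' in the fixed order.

tr(b^-1 a) = tr(a) tr(b) - tr(a b)   [inverse elimination on b] = x*y - z
next, tr(b^-1 a b^-1) = tr(b^-1 a) tr(b) - tr(b^-1 a b)   [inverse elimination on b] = x*y^2 - y*z - x
tr(b^-3 a) = tr(b^-1 a b^-1) tr(b) - tr(b^-1 a)   [inverse elimination on b] = x*y^3 - y^2*z - 2*x*y + z
tr(a^2) = tr(a) tr(a) - tr(1) = x^2 - 2
tr(a^2 b) = tr(a) tr(b a) - tr(b) = x*z - y
tr(a^2 b^-1) = tr(a^2) tr(b) - tr(a^2 b) = x^2*y - x*z - y
tr(b^-1 a^2 b^-1) = tr(a^2 b^-1) tr(b) - tr(a^2) = x^2*y^2 - x*y*z - x^2 - y^2 + 2
and tr(b^-3 a^2) = tr(b^-1 a^2 b^-1) tr(b) - tr(b^-1 a^2) = x^2*y^3 - x*y^2*z - 2*x^2*y - y^3 + x*z + 3*y
assemble the triple (tr(r) - 2; tr(r a) - x; tr(r b) - y)

x*y^3 - y^2*z - 2*x*y + z - 2; x^2*y^3 - x*y^2*z - 2*x^2*y - y^3 + x*z - x + 3*y; x*y^2 - y*z - x - y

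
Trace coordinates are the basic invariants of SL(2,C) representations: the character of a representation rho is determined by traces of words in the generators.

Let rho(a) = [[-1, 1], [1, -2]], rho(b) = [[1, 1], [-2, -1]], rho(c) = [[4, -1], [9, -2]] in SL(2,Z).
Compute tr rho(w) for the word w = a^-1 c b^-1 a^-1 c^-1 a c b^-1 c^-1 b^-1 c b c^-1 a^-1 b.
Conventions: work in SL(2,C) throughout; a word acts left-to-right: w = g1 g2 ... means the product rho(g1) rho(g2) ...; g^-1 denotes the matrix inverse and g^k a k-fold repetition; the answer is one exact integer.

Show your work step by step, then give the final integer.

rho(a^-1) = [[-2, -1], [-1, -1]]
... * rho(c) = [[4, -1], [9, -2]]  ->  [[-17, 4], [-13, 3]]
... * rho(b^-1) = [[-1, -1], [2, 1]]  ->  [[25, 21], [19, 16]]
... * rho(a^-1) = [[-2, -1], [-1, -1]]  ->  [[-71, -46], [-54, -35]]
... * rho(c^-1) = [[-2, 1], [-9, 4]]  ->  [[556, -255], [423, -194]]
... * rho(a) = [[-1, 1], [1, -2]]  ->  [[-811, 1066], [-617, 811]]
... * rho(c) = [[4, -1], [9, -2]]  ->  [[6350, -1321], [4831, -1005]]
... * rho(b^-1) = [[-1, -1], [2, 1]]  ->  [[-8992, -7671], [-6841, -5836]]
... * rho(c^-1) = [[-2, 1], [-9, 4]]  ->  [[87023, -39676], [66206, -30185]]
... * rho(b^-1) = [[-1, -1], [2, 1]]  ->  [[-166375, -126699], [-126576, -96391]]
... * rho(c) = [[4, -1], [9, -2]]  ->  [[-1805791, 419773], [-1373823, 319358]]
... * rho(b) = [[1, 1], [-2, -1]]  ->  [[-2645337, -2225564], [-2012539, -1693181]]
... * rho(c^-1) = [[-2, 1], [-9, 4]]  ->  [[25320750, -11547593], [19263707, -8785263]]
... * rho(a^-1) = [[-2, -1], [-1, -1]]  ->  [[-39093907, -13773157], [-29742151, -10478444]]
... * rho(b) = [[1, 1], [-2, -1]]  ->  [[-11547593, -25320750], [-8785263, -19263707]]
tr = -11547593 + -19263707 = -30811300

-30811300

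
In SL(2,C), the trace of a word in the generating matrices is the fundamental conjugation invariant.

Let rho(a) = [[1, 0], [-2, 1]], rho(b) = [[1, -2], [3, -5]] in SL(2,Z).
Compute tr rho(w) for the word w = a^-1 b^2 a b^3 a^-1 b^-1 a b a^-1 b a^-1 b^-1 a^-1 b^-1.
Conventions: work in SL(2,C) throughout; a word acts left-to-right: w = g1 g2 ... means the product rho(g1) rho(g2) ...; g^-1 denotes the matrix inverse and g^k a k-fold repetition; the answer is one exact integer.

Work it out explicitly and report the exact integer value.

rho(a^-1) = [[1, 0], [2, 1]]
... * rho(b) = [[1, -2], [3, -5]]  ->  [[1, -2], [5, -9]]
... * rho(b) = [[1, -2], [3, -5]]  ->  [[-5, 8], [-22, 35]]
... * rho(a) = [[1, 0], [-2, 1]]  ->  [[-21, 8], [-92, 35]]
... * rho(b) = [[1, -2], [3, -5]]  ->  [[3, 2], [13, 9]]
... * rho(b) = [[1, -2], [3, -5]]  ->  [[9, -16], [40, -71]]
... * rho(b) = [[1, -2], [3, -5]]  ->  [[-39, 62], [-173, 275]]
... * rho(a^-1) = [[1, 0], [2, 1]]  ->  [[85, 62], [377, 275]]
... * rho(b^-1) = [[-5, 2], [-3, 1]]  ->  [[-611, 232], [-2710, 1029]]
... * rho(a) = [[1, 0], [-2, 1]]  ->  [[-1075, 232], [-4768, 1029]]
... * rho(b) = [[1, -2], [3, -5]]  ->  [[-379, 990], [-1681, 4391]]
... * rho(a^-1) = [[1, 0], [2, 1]]  ->  [[1601, 990], [7101, 4391]]
... * rho(b) = [[1, -2], [3, -5]]  ->  [[4571, -8152], [20274, -36157]]
... * rho(a^-1) = [[1, 0], [2, 1]]  ->  [[-11733, -8152], [-52040, -36157]]
... * rho(b^-1) = [[-5, 2], [-3, 1]]  ->  [[83121, -31618], [368671, -140237]]
... * rho(a^-1) = [[1, 0], [2, 1]]  ->  [[19885, -31618], [88197, -140237]]
... * rho(b^-1) = [[-5, 2], [-3, 1]]  ->  [[-4571, 8152], [-20274, 36157]]
tr = -4571 + 36157 = 31586

31586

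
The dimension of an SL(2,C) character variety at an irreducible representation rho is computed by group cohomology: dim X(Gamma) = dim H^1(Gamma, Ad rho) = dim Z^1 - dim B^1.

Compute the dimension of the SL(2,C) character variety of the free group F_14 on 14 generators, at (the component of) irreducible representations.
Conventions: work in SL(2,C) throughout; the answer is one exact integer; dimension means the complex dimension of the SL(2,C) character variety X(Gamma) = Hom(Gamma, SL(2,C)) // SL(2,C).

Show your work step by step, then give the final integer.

39

The free group F_14: 14 generators, no relators.
Z^1(Gamma, Ad rho) = (sl_2)^14: a cocycle is a free choice of one sl_2 vector per generator, so dim Z^1 = 3*14 = 42.
dim B^1 = 3: the coboundary map is injective because an irreducible image has centralizer 0 in sl_2.
Therefore dim X = 42 - 3 = 39.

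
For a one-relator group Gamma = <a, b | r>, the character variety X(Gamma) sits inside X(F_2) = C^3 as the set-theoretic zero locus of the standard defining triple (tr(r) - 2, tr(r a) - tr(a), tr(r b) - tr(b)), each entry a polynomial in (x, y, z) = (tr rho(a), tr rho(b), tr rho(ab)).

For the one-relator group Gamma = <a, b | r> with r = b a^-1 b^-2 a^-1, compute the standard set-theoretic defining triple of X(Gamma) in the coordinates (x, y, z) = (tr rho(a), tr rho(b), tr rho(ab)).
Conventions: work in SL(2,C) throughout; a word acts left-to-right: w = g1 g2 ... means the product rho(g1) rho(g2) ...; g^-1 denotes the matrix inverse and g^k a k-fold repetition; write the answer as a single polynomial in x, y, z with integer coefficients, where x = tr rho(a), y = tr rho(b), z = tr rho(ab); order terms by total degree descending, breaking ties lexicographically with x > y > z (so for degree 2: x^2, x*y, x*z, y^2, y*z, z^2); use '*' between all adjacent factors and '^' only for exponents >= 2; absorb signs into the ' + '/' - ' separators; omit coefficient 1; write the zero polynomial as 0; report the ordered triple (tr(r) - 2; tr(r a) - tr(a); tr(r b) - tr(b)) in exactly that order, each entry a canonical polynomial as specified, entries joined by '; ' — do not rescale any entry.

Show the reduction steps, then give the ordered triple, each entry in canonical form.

reduce: trace(b a^-1) = trace(b) * trace(a) - trace(b a)   [inverse elimination on a] = x*y - z
reduce: trace(a^-1 b a^-1) = trace(b a^-1) * trace(a) - trace(b)   [inverse elimination on a] = x^2*y - x*z - y
so trace(b^2) = trace(b) * trace(b) - trace(1)   [square of b] = y^2 - 2
reduce: trace(b^2 a) = trace(b) * trace(a b) - trace(a)   [square of b] = y*z - x
trace(b a^-1 b) = trace(b^2) * trace(a) - trace(b^2 a)   [inverse elimination on a] = x*y^2 - y*z - x
so trace(b a b a) = trace(a b) * trace(a b) - trace(1)   [split at a repeated a] = z^2 - 2
so trace(b a^-1 b a) = trace(b a b) * trace(a) - trace(b a b a)   [inverse elimination on a] = x*y*z - x^2 - z^2 + 2
trace(a^-1 b a^-1 b) = trace(b a^-1 b) * trace(a) - trace(b a^-1 b a)   [inverse elimination on a] = x^2*y^2 - 2*x*y*z + z^2 - 2
trace(b^-1 a^-1 b a^-1) = trace(a^-1 b a^-1) * trace(b) - trace(a^-1 b a^-1 b)   [inverse elimination on b] = x*y*z - y^2 - z^2 + 2
reduce: trace(b a^-1 b^-2 a^-1) = trace(b^-1 a^-1 b a^-1) * trace(b) - trace(b^-1 a^-1 b a^-1 b)   [inverse elimination on b] = x*y^2*z - x^2*y - y^3 - y*z^2 + x*z + 3*y
trace(b^-1 a^-1 b^2 a) = trace(b^2 a b^-1) * trace(a) - trace(b^2 a b^-1 a) = -x*y^2*z + x^2*y + y^3 + y*z^2 - 3*y
reduce: trace(b^-1 a^-1 b^2 a^-1) = trace(b^-1 a^-1 b^2) * trace(a) - trace(b^-1 a^-1 b^2 a) = x*y^2*z - y^3 - y*z^2 - x*z + 3*y
trace(a^-1 b^2 a^-1) = trace(b^2 a^-1) * trace(a) - trace(b^2) = x^2*y^2 - x*y*z - x^2 - y^2 + 2
reduce: trace(b a^-1 b^-2 a^-1 b) = trace(b^-1 a^-1 b^2 a^-1) * trace(b) - trace(b^-1 a^-1 b^2 a^-1 b) = x*y^3*z - x^2*y^2 - y^4 - y^2*z^2 + x^2 + 4*y^2 - 2
assemble the triple (trace(r) - 2; trace(r a) - x; trace(r b) - y)

x*y^2*z - x^2*y - y^3 - y*z^2 + x*z + 3*y - 2; -x + z; x*y^3*z - x^2*y^2 - y^4 - y^2*z^2 + x^2 + 4*y^2 - y - 2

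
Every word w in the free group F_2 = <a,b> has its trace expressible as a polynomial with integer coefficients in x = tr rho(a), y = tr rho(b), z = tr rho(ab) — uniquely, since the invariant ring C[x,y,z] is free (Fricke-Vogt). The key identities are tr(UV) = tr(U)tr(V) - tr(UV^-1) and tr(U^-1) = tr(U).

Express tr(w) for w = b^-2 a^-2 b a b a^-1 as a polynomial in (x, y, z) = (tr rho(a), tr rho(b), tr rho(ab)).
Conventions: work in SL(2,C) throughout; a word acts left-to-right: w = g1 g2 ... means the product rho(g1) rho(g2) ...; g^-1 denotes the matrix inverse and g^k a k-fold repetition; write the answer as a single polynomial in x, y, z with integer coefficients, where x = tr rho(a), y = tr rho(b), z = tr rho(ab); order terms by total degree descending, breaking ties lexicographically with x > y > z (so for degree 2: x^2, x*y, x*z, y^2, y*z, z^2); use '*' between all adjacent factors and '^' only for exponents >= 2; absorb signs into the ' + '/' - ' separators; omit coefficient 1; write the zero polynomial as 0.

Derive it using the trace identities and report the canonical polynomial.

next, tr(b a b) = tr(b) * tr(a b) - tr(a) = y*z - x
tr(b a b a) = tr(b a) * tr(b a) - tr(1)   [split at repeated b] = z^2 - 2
tr(a^-1 b a b) = tr(b a b) * tr(a) - tr(b a b a) = x*y*z - x^2 - z^2 + 2
and tr(b^-1 a^-1 b a) = tr(a^-1 b a) * tr(b) - tr(a^-1 b a b) = -x*y*z + x^2 + y^2 + z^2 - 2
tr(a b a) = tr(a) * tr(b a) - tr(b) = x*z - y
tr(a b a b^-1) = tr(a b a) * tr(b) - tr(a b a b) = x*y*z - y^2 - z^2 + 2
next, tr(a b a b a) = tr(a) * tr(b a b a) - tr(b a b) = x*z^2 - y*z - x
tr(a b a b a b) = tr(b a b a) * tr(b a) - tr(a b)   [split at repeated b] = z^3 - 3*z
tr(b^-1 a b a b a) = tr(a b a b a) * tr(b) - tr(a b a b a b) = x*y*z^2 - y^2*z - z^3 - x*y + 3*z
tr(b a b a b^-2 a) = tr(b^-1 a b a b a) * tr(b) - tr(b^-1 a b a b a b) = x*y^2*z^2 - y^3*z - y*z^3 - x*y^2 - x*z^2 + 4*y*z + x
and tr(b^-2 a^-1 b a b a) = tr(b a b a b^-2) * tr(a) - tr(b a b a b^-2 a) = -x*y^2*z^2 + x^2*y*z + y^3*z + y*z^3 - 4*y*z + x
tr(b a b a^-1 b^-2 a^-1) = tr(b^-2 a^-1 b a b) * tr(a) - tr(b^-2 a^-1 b a b a) = x*y^2*z^2 - 2*x^2*y*z - y^3*z - y*z^3 + x^3 + x*y^2 + x*z^2 + 4*y*z - 3*x
next, tr(b^-2 a^-2 b a b a^-1) = tr(b a b a^-1 b^-2 a^-1) * tr(a) - tr(b a b a^-1 b^-2) = x^2*y^2*z^2 - 2*x^3*y*z - x*y^3*z - x*y*z^3 + x^4 + x^2*y^2 + x^2*z^2 + 5*x*y*z - 4*x^2 - y^2 - z^2 + 2

x^2*y^2*z^2 - 2*x^3*y*z - x*y^3*z - x*y*z^3 + x^4 + x^2*y^2 + x^2*z^2 + 5*x*y*z - 4*x^2 - y^2 - z^2 + 2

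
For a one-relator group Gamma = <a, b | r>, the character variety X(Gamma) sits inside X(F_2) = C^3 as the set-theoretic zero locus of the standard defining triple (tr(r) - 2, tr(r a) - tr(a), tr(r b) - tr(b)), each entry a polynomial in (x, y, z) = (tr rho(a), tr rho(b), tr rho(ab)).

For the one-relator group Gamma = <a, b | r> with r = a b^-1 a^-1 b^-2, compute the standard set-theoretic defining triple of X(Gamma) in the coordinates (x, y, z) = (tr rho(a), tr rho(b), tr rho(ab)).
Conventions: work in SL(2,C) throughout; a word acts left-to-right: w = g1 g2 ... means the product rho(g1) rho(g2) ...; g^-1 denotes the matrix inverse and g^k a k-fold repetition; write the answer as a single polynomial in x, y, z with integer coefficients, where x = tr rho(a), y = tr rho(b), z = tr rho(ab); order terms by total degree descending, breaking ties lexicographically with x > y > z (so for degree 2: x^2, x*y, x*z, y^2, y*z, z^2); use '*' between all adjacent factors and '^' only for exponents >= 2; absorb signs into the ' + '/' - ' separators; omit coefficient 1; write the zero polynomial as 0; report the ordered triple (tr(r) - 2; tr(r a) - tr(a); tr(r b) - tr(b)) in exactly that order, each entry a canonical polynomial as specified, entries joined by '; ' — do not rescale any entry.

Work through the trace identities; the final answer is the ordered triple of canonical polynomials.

trace(a b^-1) = trace(a) trace(b) - trace(a b)  (eliminate b^-1) = x*y - z
trace(a b^-2) = trace(a b^-1) trace(b) - trace(a)  (eliminate b^-1) = x*y^2 - y*z - x
trace(b^-2 a b^-1) = trace(a b^-2) trace(b) - trace(a b^-1)  (eliminate b^-1) = x*y^3 - y^2*z - 2*x*y + z
trace(a^2) = trace(a) trace(a) - trace(1)  (reduce the a square) = x^2 - 2
trace(a^2 b) = trace(a) trace(b a) - trace(b)  (reduce the a square) = x*z - y
trace(a^2 b^-1) = trace(a^2) trace(b) - trace(a^2 b)  (eliminate b^-1) = x^2*y - x*z - y
trace(a b^-2 a) = trace(a^2 b^-1) trace(b) - trace(a^2)  (eliminate b^-1) = x^2*y^2 - x*y*z - x^2 - y^2 + 2
trace(a b a b) = trace(a b) trace(a b) - trace(1)  (split on a) = z^2 - 2
trace(a b a b^-1) = trace(a b a) trace(b) - trace(a b a b)  (eliminate b^-1) = x*y*z - y^2 - z^2 + 2
trace(a b^-2 a b) = trace(a b a b^-1) trace(b) - trace(a b a)  (eliminate b^-1) = x*y^2*z - y^3 - y*z^2 - x*z + 3*y
trace(b^-2 a b^-1 a) = trace(a b^-2 a) trace(b) - trace(a b^-2 a b)  (eliminate b^-1) = x^2*y^3 - 2*x*y^2*z - x^2*y + y*z^2 + x*z - y
trace(a b^-1 a^-1 b^-2) = trace(b^-2 a b^-1) trace(a) - trace(b^-2 a b^-1 a)  (eliminate a^-1) = x*y^2*z - x^2*y - y*z^2 + y
trace(a^3) = trace(a) trace(a^2) - trace(a) = x^3 - 3*x
trace(a^3 b) = trace(a) trace(a b a) - trace(a b) = x^2*z - x*y - z
trace(a^2 b^-1 a) = trace(a^3) trace(b) - trace(a^3 b) = x^3*y - x^2*z - 2*x*y + z
trace(b a b) = trace(b) trace(a b) - trace(a) = y*z - x
trace(a b a^2 b) = trace(a) trace(b a b a) - trace(b a b) = x*z^2 - y*z - x
trace(a^2 b^-1 a b) = trace(a b a^2) trace(b) - trace(a b a^2 b) = x^2*y*z - x*y^2 - x*z^2 + x
trace(b^-1 a^2 b^-1 a) = trace(a^2 b^-1 a) trace(b) - trace(a^2 b^-1 a b) = x^3*y^2 - 2*x^2*y*z - x*y^2 + x*z^2 + y*z - x
trace(b^-1 a^2 b^-1 a^-1) = trace(b^-1 a^2 b^-1) trace(a) - trace(b^-1 a^2 b^-1 a) = x^2*y*z - x^3 - x*z^2 - y*z + 3*x
trace(a b^-1 a^-1 b^-2 a) = trace(b^-1 a^2 b^-1 a^-1) trace(b) - trace(b^-1 a^2 b^-1 a^-1 b) = x^2*y^2*z - x^3*y - x*y*z^2 - y^2*z + 2*x*y + z
trace(a^-1 b a b) = trace(b a b) trace(a) - trace(b a b a) = x*y*z - x^2 - z^2 + 2
trace(a b^-1 a^-1 b) = trace(a^-1 b a) trace(b) - trace(a^-1 b a b) = -x*y*z + x^2 + y^2 + z^2 - 2
trace(a b^-1 a^-1 b^-1) = trace(a b^-1 a^-1) trace(b) - trace(a b^-1 a^-1 b) = x*y*z - x^2 - z^2 + 2
assemble the triple (trace(r) - 2; trace(r a) - x; trace(r b) - y)

x*y^2*z - x^2*y - y*z^2 + y - 2; x^2*y^2*z - x^3*y - x*y*z^2 - y^2*z + 2*x*y - x + z; x*y*z - x^2 - z^2 - y + 2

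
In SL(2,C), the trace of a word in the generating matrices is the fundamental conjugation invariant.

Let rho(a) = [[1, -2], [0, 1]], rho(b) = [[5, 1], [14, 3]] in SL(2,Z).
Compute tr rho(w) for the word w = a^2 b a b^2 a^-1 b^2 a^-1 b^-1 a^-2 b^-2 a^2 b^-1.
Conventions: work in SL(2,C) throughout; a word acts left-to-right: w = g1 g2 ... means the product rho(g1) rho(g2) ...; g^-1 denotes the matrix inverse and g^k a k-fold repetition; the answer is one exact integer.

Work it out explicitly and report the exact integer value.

rho(a) = [[1, -2], [0, 1]]
... * rho(a) = [[1, -2], [0, 1]]  ->  [[1, -4], [0, 1]]
... * rho(b) = [[5, 1], [14, 3]]  ->  [[-51, -11], [14, 3]]
... * rho(a) = [[1, -2], [0, 1]]  ->  [[-51, 91], [14, -25]]
... * rho(b) = [[5, 1], [14, 3]]  ->  [[1019, 222], [-280, -61]]
... * rho(b) = [[5, 1], [14, 3]]  ->  [[8203, 1685], [-2254, -463]]
... * rho(a^-1) = [[1, 2], [0, 1]]  ->  [[8203, 18091], [-2254, -4971]]
... * rho(b) = [[5, 1], [14, 3]]  ->  [[294289, 62476], [-80864, -17167]]
... * rho(b) = [[5, 1], [14, 3]]  ->  [[2346109, 481717], [-644658, -132365]]
... * rho(a^-1) = [[1, 2], [0, 1]]  ->  [[2346109, 5173935], [-644658, -1421681]]
... * rho(b^-1) = [[3, -1], [-14, 5]]  ->  [[-65396763, 23523566], [17969560, -6463747]]
... * rho(a^-1) = [[1, 2], [0, 1]]  ->  [[-65396763, -107269960], [17969560, 29475373]]
... * rho(a^-1) = [[1, 2], [0, 1]]  ->  [[-65396763, -238063486], [17969560, 65414493]]
... * rho(b^-1) = [[3, -1], [-14, 5]]  ->  [[3136698515, -1124920667], [-861894222, 309102905]]
... * rho(b^-1) = [[3, -1], [-14, 5]]  ->  [[25158984883, -8761301850], [-6913123336, 2407408747]]
... * rho(a) = [[1, -2], [0, 1]]  ->  [[25158984883, -59079271616], [-6913123336, 16233655419]]
... * rho(a) = [[1, -2], [0, 1]]  ->  [[25158984883, -109397241382], [-6913123336, 30059902091]]
... * rho(b^-1) = [[3, -1], [-14, 5]]  ->  [[1607038333997, -572145191793], [-441577999282, 157212633791]]
tr = 1607038333997 + 157212633791 = 1764250967788

1764250967788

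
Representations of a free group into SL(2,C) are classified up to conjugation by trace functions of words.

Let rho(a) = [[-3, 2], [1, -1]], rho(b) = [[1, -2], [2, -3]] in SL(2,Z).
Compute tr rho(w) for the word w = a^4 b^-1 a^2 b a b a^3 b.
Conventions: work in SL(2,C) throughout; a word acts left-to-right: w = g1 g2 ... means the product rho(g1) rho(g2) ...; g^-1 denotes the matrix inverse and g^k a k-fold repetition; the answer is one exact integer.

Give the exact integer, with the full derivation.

rho(a) = [[-3, 2], [1, -1]]
... * rho(a) = [[-3, 2], [1, -1]]  ->  [[11, -8], [-4, 3]]
... * rho(a) = [[-3, 2], [1, -1]]  ->  [[-41, 30], [15, -11]]
... * rho(a) = [[-3, 2], [1, -1]]  ->  [[153, -112], [-56, 41]]
... * rho(b^-1) = [[-3, 2], [-2, 1]]  ->  [[-235, 194], [86, -71]]
... * rho(a) = [[-3, 2], [1, -1]]  ->  [[899, -664], [-329, 243]]
... * rho(a) = [[-3, 2], [1, -1]]  ->  [[-3361, 2462], [1230, -901]]
... * rho(b) = [[1, -2], [2, -3]]  ->  [[1563, -664], [-572, 243]]
... * rho(a) = [[-3, 2], [1, -1]]  ->  [[-5353, 3790], [1959, -1387]]
... * rho(b) = [[1, -2], [2, -3]]  ->  [[2227, -664], [-815, 243]]
... * rho(a) = [[-3, 2], [1, -1]]  ->  [[-7345, 5118], [2688, -1873]]
... * rho(a) = [[-3, 2], [1, -1]]  ->  [[27153, -19808], [-9937, 7249]]
... * rho(a) = [[-3, 2], [1, -1]]  ->  [[-101267, 74114], [37060, -27123]]
... * rho(b) = [[1, -2], [2, -3]]  ->  [[46961, -19808], [-17186, 7249]]
tr = 46961 + 7249 = 54210

54210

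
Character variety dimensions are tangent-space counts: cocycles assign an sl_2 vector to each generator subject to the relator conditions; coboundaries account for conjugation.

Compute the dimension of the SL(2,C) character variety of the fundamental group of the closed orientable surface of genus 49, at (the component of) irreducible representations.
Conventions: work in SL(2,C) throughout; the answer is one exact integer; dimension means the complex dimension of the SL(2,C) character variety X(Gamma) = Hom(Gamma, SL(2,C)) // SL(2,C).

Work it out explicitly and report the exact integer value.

The genus-49 surface group: 2g = 98 generators, one relator prod [a_i, b_i].
Unconstrained cocycle data is one sl_2 vector per generator (294 dimensions), cut by the relator condition d_2(z) = 0.
H^2 = coker(d_2) is dual to H^0 = 0 at irreducible rho (Poincare duality), so d_2 is onto: dim Z^1 = 291.
As always at irreducible rho, dim B^1 = 3.
dim X = dim H^1 = 291 - 3 = 288.

288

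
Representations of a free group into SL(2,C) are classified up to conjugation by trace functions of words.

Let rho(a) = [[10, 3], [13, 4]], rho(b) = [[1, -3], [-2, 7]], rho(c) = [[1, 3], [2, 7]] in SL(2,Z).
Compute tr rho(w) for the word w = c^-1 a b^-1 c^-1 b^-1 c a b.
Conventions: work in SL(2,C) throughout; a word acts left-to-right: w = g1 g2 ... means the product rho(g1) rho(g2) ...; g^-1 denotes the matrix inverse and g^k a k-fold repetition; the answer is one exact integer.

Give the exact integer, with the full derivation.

492530

rho(c^-1) = [[7, -3], [-2, 1]]
... * rho(a) = [[10, 3], [13, 4]]  ->  [[31, 9], [-7, -2]]
... * rho(b^-1) = [[7, 3], [2, 1]]  ->  [[235, 102], [-53, -23]]
... * rho(c^-1) = [[7, -3], [-2, 1]]  ->  [[1441, -603], [-325, 136]]
... * rho(b^-1) = [[7, 3], [2, 1]]  ->  [[8881, 3720], [-2003, -839]]
... * rho(c) = [[1, 3], [2, 7]]  ->  [[16321, 52683], [-3681, -11882]]
... * rho(a) = [[10, 3], [13, 4]]  ->  [[848089, 259695], [-191276, -58571]]
... * rho(b) = [[1, -3], [-2, 7]]  ->  [[328699, -726402], [-74134, 163831]]
tr = 328699 + 163831 = 492530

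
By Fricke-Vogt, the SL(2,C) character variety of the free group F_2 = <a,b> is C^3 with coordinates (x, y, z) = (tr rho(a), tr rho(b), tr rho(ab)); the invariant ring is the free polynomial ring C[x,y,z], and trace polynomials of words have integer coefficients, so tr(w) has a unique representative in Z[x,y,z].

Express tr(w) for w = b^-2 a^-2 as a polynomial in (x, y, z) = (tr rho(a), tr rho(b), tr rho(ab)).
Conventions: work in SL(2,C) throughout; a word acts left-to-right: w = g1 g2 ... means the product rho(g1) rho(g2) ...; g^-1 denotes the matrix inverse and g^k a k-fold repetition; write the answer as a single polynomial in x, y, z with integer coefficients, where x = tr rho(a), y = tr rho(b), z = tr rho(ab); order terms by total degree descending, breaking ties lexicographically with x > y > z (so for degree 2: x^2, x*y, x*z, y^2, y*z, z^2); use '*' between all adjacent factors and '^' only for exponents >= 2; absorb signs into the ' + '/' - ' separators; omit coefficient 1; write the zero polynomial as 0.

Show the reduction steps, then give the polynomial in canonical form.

trace(a^-1) = trace(a) = x
trace(a^-2) = trace(a^-1)*trace(a) - trace(1) = x^2 - 2
trace(a^-1 b) = trace(b)*trace(a) - trace(b a) = x*y - z
trace(a^-2 b) = trace(a^-1 b)*trace(a) - trace(a^-1 b a) = x^2*y - x*z - y
trace(a^-2 b^-1) = trace(a^-2)*trace(b) - trace(a^-2 b) = x*z - y
trace(b^-2 a^-2) = trace(a^-2 b^-1)*trace(b) - trace(a^-2) = x*y*z - x^2 - y^2 + 2

x*y*z - x^2 - y^2 + 2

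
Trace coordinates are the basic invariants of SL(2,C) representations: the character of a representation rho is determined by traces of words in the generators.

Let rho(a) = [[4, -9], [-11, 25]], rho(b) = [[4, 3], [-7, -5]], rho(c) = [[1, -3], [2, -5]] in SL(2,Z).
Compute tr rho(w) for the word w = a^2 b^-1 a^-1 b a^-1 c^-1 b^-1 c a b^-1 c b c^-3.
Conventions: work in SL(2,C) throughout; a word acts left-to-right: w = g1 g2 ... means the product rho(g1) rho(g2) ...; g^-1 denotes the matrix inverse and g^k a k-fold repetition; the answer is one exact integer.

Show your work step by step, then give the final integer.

rho(a) = [[4, -9], [-11, 25]]
... * rho(a) = [[4, -9], [-11, 25]]  ->  [[115, -261], [-319, 724]]
... * rho(b^-1) = [[-5, -3], [7, 4]]  ->  [[-2402, -1389], [6663, 3853]]
... * rho(a^-1) = [[25, 9], [11, 4]]  ->  [[-75329, -27174], [208958, 75379]]
... * rho(b) = [[4, 3], [-7, -5]]  ->  [[-111098, -90117], [308179, 249979]]
... * rho(a^-1) = [[25, 9], [11, 4]]  ->  [[-3768737, -1360350], [10454244, 3773527]]
... * rho(c^-1) = [[-5, 3], [-2, 1]]  ->  [[21564385, -12666561], [-59818274, 35136259]]
... * rho(b^-1) = [[-5, -3], [7, 4]]  ->  [[-196487852, -115359399], [545045183, 319999858]]
... * rho(c) = [[1, -3], [2, -5]]  ->  [[-427206650, 1166260551], [1185044899, -3235134839]]
... * rho(a) = [[4, -9], [-11, 25]]  ->  [[-14537692661, 33001373625], [40326662825, -91543775066]]
... * rho(b^-1) = [[-5, -3], [7, 4]]  ->  [[303698078680, 175618572483], [-842439739587, -487155088739]]
... * rho(c) = [[1, -3], [2, -5]]  ->  [[654935223646, -1789187098455], [-1816749917065, 4963094662456]]
... * rho(b) = [[4, 3], [-7, -5]]  ->  [[15144050583769, 10910741163213], [-42008662305452, -30265723063475]]
... * rho(c^-1) = [[-5, 3], [-2, 1]]  ->  [[-97541735245271, 56342892914520], [270574757654210, -156291709979831]]
... * rho(c^-1) = [[-5, 3], [-2, 1]]  ->  [[375022890397315, -236282312821293], [-1040290368311388, 655432562982799]]
... * rho(c^-1) = [[-5, 3], [-2, 1]]  ->  [[-1402549826343989, 888786358370652], [3890586715591342, -2465438541951365]]
tr = -1402549826343989 + -2465438541951365 = -3867988368295354

-3867988368295354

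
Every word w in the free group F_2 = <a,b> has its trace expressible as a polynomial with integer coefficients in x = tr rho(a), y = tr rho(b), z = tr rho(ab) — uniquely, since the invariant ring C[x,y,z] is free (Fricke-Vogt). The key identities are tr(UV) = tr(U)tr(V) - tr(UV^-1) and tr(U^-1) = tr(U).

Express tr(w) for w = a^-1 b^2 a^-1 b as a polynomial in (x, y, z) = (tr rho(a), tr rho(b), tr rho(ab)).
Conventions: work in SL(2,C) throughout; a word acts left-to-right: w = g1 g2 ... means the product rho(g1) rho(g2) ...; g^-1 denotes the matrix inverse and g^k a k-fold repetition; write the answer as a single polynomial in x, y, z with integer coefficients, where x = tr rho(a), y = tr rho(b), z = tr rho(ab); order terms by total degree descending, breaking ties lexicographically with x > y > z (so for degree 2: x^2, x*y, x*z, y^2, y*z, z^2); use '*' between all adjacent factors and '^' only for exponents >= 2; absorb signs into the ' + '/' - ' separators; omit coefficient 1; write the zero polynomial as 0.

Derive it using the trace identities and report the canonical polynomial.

tr(b^2) = tr(b) tr(b) - tr(1) = y^2 - 2
tr(b^3) = tr(b) tr(b^2) - tr(b) = y^3 - 3*y
tr(a b^2) = tr(b) tr(a b) - tr(a) = y*z - x
tr(b^3 a) = tr(b) tr(a b^2) - tr(a b) = y^2*z - x*y - z
tr(b a^-1 b^2) = tr(b^3) tr(a) - tr(b^3 a) = x*y^3 - y^2*z - 2*x*y + z
tr(a b a b) = tr(b a) tr(b a) - tr(1)   [split at repeated b] = z^2 - 2
tr(a b a) = tr(a) tr(b a) - tr(b) = x*z - y
tr(b^2 a b a) = tr(b) tr(a b a b) - tr(a b a) = y*z^2 - x*z - y
tr(b a^-1 b^2 a) = tr(b^2 a b) tr(a) - tr(b^2 a b a) = x*y^2*z - x^2*y - y*z^2 + y
tr(a^-1 b^2 a^-1 b) = tr(b a^-1 b^2) tr(a) - tr(b a^-1 b^2 a) = x^2*y^3 - 2*x*y^2*z - x^2*y + y*z^2 + x*z - y

x^2*y^3 - 2*x*y^2*z - x^2*y + y*z^2 + x*z - y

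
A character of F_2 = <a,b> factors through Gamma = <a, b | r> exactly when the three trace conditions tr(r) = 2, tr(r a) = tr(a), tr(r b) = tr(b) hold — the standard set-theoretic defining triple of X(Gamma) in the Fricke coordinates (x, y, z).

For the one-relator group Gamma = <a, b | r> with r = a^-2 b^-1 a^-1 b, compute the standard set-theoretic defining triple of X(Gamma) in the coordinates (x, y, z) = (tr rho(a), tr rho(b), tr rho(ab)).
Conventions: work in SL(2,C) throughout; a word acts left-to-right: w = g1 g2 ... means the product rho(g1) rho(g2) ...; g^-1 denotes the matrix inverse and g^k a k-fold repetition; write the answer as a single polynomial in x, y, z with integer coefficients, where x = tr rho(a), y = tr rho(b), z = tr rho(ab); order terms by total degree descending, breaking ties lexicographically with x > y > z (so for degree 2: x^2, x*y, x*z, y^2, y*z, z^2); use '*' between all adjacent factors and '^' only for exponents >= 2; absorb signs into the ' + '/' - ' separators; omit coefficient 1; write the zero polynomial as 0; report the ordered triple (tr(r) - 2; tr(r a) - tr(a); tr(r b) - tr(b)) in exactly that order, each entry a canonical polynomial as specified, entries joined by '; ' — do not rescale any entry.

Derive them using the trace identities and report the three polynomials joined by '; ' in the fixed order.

and tr(a^-1 b) = tr(b) * tr(a) - tr(b a)  (eliminate a^-1) = x*y - z
tr(a^-1 b a^-1) = tr(a^-1 b) * tr(a) - tr(a^-1 b a)  (eliminate a^-1) = x^2*y - x*z - y
tr(b^2) = tr(b) * tr(b) - tr(1)  (reduce the b square) = y^2 - 2
tr(b^2 a) = tr(b) * tr(a b) - tr(a)  (reduce the b square) = y*z - x
next, tr(b a^-1 b) = tr(b^2) * tr(a) - tr(b^2 a)  (eliminate a^-1) = x*y^2 - y*z - x
tr(b a b a) = tr(b a) * tr(b a) - tr(1)  (split on b) = z^2 - 2
and tr(b a^-1 b a) = tr(b a b) * tr(a) - tr(b a b a)  (eliminate a^-1) = x*y*z - x^2 - z^2 + 2
tr(a^-1 b a^-1 b) = tr(b a^-1 b) * tr(a) - tr(b a^-1 b a)  (eliminate a^-1) = x^2*y^2 - 2*x*y*z + z^2 - 2
and tr(a^-1 b^-1 a^-1 b) = tr(a^-1 b a^-1) * tr(b) - tr(a^-1 b a^-1 b)  (eliminate b^-1) = x*y*z - y^2 - z^2 + 2
tr(a^-2 b^-1 a^-1 b) = tr(a^-1 b^-1 a^-1 b) * tr(a) - tr(a^-1 b^-1 a^-1 b a)  (eliminate a^-1) = x^2*y*z - x*y^2 - x*z^2 + x
and tr(b^2 a^-2) = tr(a^-1 b^2) * tr(a) - tr(a^-1 b^2 a) = x^2*y^2 - x*y*z - x^2 - y^2 + 2
tr(a^-1 b^2 a^-2) = tr(b^2 a^-2) * tr(a) - tr(b^2 a^-1) = x^3*y^2 - x^2*y*z - x^3 - 2*x*y^2 + y*z + 3*x
tr(b^3) = tr(b) * tr(b^2) - tr(b) = y^3 - 3*y
and tr(b^3 a) = tr(b) * tr(a b^2) - tr(a b) = y^2*z - x*y - z
next, tr(b a^-1 b^2) = tr(b^3) * tr(a) - tr(b^3 a) = x*y^3 - y^2*z - 2*x*y + z
next, tr(a b a) = tr(a) * tr(b a) - tr(b) = x*z - y
next, tr(b^2 a b a) = tr(b) * tr(a b a b) - tr(a b a) = y*z^2 - x*z - y
next, tr(b a^-1 b^2 a) = tr(b^2 a b) * tr(a) - tr(b^2 a b a) = x*y^2*z - x^2*y - y*z^2 + y
and tr(a^-1 b a^-1 b^2) = tr(b a^-1 b^2) * tr(a) - tr(b a^-1 b^2 a) = x^2*y^3 - 2*x*y^2*z - x^2*y + y*z^2 + x*z - y
and tr(a^-1 b^2 a^-2 b) = tr(a^-1 b a^-1 b^2) * tr(a) - tr(a^-1 b a^-1 b^2 a) = x^3*y^3 - 2*x^2*y^2*z - x^3*y - x*y^3 + x*y*z^2 + x^2*z + y^2*z + x*y - z
and tr(a^-2 b^-1 a^-1 b^2) = tr(a^-1 b^2 a^-2) * tr(b) - tr(a^-1 b^2 a^-2 b) = x^2*y^2*z - x*y^3 - x*y*z^2 - x^2*z + 2*x*y + z
assemble the triple (tr(r) - 2; tr(r a) - x; tr(r b) - y)

x^2*y*z - x*y^2 - x*z^2 + x - 2; x*y*z - y^2 - z^2 - x + 2; x^2*y^2*z - x*y^3 - x*y*z^2 - x^2*z + 2*x*y - y + z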